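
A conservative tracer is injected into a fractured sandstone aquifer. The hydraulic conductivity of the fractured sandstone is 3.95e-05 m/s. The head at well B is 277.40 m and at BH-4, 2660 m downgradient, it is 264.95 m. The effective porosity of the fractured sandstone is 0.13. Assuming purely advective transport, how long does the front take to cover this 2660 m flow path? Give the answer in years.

Convert K: 3.95e-05 m/s × 86400 = 3.413 m/day.
Hydraulic gradient i = (277.40 − 264.95) / 2660 = 12.45 / 2660 = 0.004680.
Darcy flux q = K · i = 3.413 × 0.004680 = 0.01597 m/day.
Seepage velocity v = q / n_e = 0.01597 / 0.13 = 0.1229 m/day.
Travel time t = L / v = 2660 / 0.1229 = 21648 days = 59.27 years.

59.3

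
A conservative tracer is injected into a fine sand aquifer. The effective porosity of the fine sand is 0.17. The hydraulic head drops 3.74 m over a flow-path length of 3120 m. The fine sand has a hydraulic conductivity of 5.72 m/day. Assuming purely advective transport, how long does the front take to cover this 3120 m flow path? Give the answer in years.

Hydraulic gradient i = Δh / L = 3.74 / 3120 = 0.001199.
Darcy flux q = K · i = 5.720 × 0.001199 = 0.006857 m/day.
Seepage velocity v = q / n_e = 0.006857 / 0.17 = 0.04033 m/day.
Travel time t = L / v = 3120 / 0.04033 = 77355 days = 211.8 years.

212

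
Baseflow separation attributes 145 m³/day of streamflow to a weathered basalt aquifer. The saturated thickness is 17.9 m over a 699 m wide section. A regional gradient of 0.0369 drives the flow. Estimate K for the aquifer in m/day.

0.314

Cross-sectional area A = 699 × 17.9 = 12512 m².
Hydraulic gradient i = 0.0369.
From Q = K·A·i, K = Q / (A·i) = 145 / (12512 × 0.03690) = 0.3141 m/day.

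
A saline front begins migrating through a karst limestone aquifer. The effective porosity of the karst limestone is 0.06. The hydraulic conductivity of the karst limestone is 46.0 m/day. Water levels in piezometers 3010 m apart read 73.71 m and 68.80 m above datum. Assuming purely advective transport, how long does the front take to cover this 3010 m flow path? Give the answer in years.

6.59

Hydraulic gradient i = (73.71 − 68.80) / 3010 = 4.91 / 3010 = 0.001631.
Darcy flux q = K · i = 46.00 × 0.001631 = 0.07504 m/day.
Seepage velocity v = q / n_e = 0.07504 / 0.06 = 1.251 m/day.
Travel time t = L / v = 3010 / 1.251 = 2407 days = 6.590 years.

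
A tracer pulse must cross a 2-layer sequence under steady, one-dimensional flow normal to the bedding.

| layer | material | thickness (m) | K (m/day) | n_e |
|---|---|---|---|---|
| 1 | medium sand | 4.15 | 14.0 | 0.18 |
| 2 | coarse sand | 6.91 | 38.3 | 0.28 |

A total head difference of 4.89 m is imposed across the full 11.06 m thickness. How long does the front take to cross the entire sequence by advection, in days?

0.262

With flow normal to the layers, continuity requires the same specific discharge q through every layer.
Σ(b_i/K_i) = 4.15/14.0 + 6.91/38.3 = 0.4768 d.
q = Δh / Σ(b_i/K_i) = 4.89 / 0.4768 = 10.25 m/day.
In each layer the seepage velocity is v_i = q/n_i, so the layer transit time is t_i = b_i·n_i / q:
  layer 1 (medium sand): t_1 = 4.15 × 0.18 / 10.25 = 0.07284 d
  layer 2 (coarse sand): t_2 = 6.91 × 0.28 / 10.25 = 0.1887 d
Total t = Σ t_i = 0.2615 days.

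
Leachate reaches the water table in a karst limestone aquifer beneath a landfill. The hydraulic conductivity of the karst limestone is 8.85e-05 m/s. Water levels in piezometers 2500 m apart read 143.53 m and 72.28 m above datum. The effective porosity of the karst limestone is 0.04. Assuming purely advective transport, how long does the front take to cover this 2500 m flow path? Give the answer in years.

1.26

Convert K: 8.85e-05 m/s × 86400 = 7.646 m/day.
Hydraulic gradient i = (143.53 − 72.28) / 2500 = 71.25 / 2500 = 0.02850.
Darcy flux q = K · i = 7.646 × 0.02850 = 0.2179 m/day.
Seepage velocity v = q / n_e = 0.2179 / 0.04 = 5.448 m/day.
Travel time t = L / v = 2500 / 5.448 = 458.9 days = 1.256 years.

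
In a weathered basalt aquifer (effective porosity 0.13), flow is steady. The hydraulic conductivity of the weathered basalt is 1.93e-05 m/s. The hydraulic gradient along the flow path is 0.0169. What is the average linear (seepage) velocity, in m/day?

Convert K: 1.93e-05 m/s × 86400 = 1.668 m/day.
Hydraulic gradient i = 0.0169.
Darcy flux q = K · i = 1.668 × 0.01690 = 0.02818 m/day.
Seepage velocity v = q / n_e = 0.02818 / 0.13 = 0.2168 m/day.

0.217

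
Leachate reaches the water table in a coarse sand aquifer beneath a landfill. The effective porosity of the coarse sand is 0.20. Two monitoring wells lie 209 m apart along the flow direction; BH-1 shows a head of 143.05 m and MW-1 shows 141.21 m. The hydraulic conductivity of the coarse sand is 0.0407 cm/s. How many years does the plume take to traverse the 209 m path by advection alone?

0.370

Convert K: 0.0407 cm/s × 864 = 35.16 m/day.
Hydraulic gradient i = (143.05 − 141.21) / 209 = 1.84 / 209 = 0.008804.
Darcy flux q = K · i = 35.16 × 0.008804 = 0.3096 m/day.
Seepage velocity v = q / n_e = 0.3096 / 0.20 = 1.548 m/day.
Travel time t = L / v = 209 / 1.548 = 135.0 days = 0.3697 years.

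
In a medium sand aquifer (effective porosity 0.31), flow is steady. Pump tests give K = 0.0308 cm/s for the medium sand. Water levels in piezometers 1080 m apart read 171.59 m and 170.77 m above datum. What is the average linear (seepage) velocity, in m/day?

0.0652

Convert K: 0.0308 cm/s × 864 = 26.61 m/day.
Hydraulic gradient i = (171.59 − 170.77) / 1080 = 0.82 / 1080 = 0.0007593.
Darcy flux q = K · i = 26.61 × 0.0007593 = 0.02020 m/day.
Seepage velocity v = q / n_e = 0.02020 / 0.31 = 0.06518 m/day.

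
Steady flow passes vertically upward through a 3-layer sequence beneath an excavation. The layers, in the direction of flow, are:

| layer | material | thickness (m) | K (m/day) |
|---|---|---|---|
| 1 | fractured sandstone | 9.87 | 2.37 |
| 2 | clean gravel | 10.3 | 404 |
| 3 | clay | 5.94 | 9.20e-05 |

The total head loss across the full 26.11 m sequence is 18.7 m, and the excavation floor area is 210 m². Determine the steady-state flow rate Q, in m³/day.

Flow is perpendicular to layering, so the layers act in series and the equivalent K is the thickness-weighted harmonic mean.
Total thickness L = 9.87 + 10.3 + 5.94 = 26.11 m.
Σ(b_i/K_i) = 9.87/2.37 + 10.3/404 + 5.94/9.20e-05 = 64569 d.
K_eq = L / Σ(b_i/K_i) = 26.11 / 64569 = 0.0004044 m/day.
Q = K_eq · A · (Δh/L) = 0.0004044 × 210 × (18.7/26.11) = 0.06082 m³/day.

0.0608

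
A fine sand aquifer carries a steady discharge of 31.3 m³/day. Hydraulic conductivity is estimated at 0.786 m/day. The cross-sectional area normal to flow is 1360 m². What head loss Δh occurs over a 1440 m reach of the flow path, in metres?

From Q = K·A·i, i = Q / (K·A) = 31.3 / (0.7860 × 1360) = 0.02928.
Head loss Δh = i · L = 0.02928 × 1440 = 42.16 m.

42.2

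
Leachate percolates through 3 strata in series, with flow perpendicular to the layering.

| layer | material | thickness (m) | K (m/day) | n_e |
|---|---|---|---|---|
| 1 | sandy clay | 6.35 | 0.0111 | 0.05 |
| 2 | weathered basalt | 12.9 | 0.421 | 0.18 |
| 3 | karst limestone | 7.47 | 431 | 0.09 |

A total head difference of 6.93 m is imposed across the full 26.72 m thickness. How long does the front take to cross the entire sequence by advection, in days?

288

With flow normal to the layers, continuity requires the same specific discharge q through every layer.
Σ(b_i/K_i) = 6.35/0.0111 + 12.9/0.421 + 7.47/431 = 602.7 d.
q = Δh / Σ(b_i/K_i) = 6.93 / 602.7 = 0.01150 m/day.
In each layer the seepage velocity is v_i = q/n_i, so the layer transit time is t_i = b_i·n_i / q:
  layer 1 (sandy clay): t_1 = 6.35 × 0.05 / 0.01150 = 27.61 d
  layer 2 (weathered basalt): t_2 = 12.9 × 0.18 / 0.01150 = 202.0 d
  layer 3 (karst limestone): t_3 = 7.47 × 0.09 / 0.01150 = 58.47 d
Total t = Σ t_i = 288.0 days.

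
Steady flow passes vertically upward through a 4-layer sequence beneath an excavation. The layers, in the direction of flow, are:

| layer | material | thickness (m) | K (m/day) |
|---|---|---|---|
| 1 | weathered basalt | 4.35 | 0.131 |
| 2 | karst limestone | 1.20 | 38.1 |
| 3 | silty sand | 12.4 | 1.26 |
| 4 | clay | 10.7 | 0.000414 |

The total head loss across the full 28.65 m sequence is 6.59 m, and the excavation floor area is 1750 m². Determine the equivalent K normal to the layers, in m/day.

Flow is perpendicular to layering, so the layers act in series and the equivalent K is the thickness-weighted harmonic mean.
Total thickness L = 4.35 + 1.20 + 12.4 + 10.7 = 28.65 m.
Σ(b_i/K_i) = 4.35/0.131 + 1.20/38.1 + 12.4/1.26 + 10.7/0.000414 = 25888 d.
K_eq = L / Σ(b_i/K_i) = 28.65 / 25888 = 0.001107 m/day.

0.00111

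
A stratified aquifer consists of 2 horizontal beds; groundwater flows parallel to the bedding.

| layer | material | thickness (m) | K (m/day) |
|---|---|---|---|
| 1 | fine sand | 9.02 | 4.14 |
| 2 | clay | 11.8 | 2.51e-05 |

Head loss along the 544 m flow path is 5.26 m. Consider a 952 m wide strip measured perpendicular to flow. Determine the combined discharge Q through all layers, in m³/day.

344

Flow is parallel to layering, so each bed carries its own Darcy discharge and the transmissivities add.
Σ(K_i·b_i) = 4.14×9.02 + 2.51e-05×11.8 = 37.34 m²/day.
Hydraulic gradient i = Δh / L = 5.26 / 544 = 0.009669.
Q = Σ(K_i·b_i) · W · i = 37.34 × 952 × 0.009669 = 343.7 m³/day.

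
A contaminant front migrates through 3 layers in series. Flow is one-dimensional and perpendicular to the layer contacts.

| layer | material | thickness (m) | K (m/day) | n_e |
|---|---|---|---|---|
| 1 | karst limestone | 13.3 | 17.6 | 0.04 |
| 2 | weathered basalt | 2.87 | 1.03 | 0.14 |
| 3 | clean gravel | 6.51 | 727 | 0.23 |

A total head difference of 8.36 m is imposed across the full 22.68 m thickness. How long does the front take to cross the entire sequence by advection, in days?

With flow normal to the layers, continuity requires the same specific discharge q through every layer.
Σ(b_i/K_i) = 13.3/17.6 + 2.87/1.03 + 6.51/727 = 3.551 d.
q = Δh / Σ(b_i/K_i) = 8.36 / 3.551 = 2.354 m/day.
In each layer the seepage velocity is v_i = q/n_i, so the layer transit time is t_i = b_i·n_i / q:
  layer 1 (karst limestone): t_1 = 13.3 × 0.04 / 2.354 = 0.2260 d
  layer 2 (weathered basalt): t_2 = 2.87 × 0.14 / 2.354 = 0.1707 d
  layer 3 (clean gravel): t_3 = 6.51 × 0.23 / 2.354 = 0.6360 d
Total t = Σ t_i = 1.033 days.

1.03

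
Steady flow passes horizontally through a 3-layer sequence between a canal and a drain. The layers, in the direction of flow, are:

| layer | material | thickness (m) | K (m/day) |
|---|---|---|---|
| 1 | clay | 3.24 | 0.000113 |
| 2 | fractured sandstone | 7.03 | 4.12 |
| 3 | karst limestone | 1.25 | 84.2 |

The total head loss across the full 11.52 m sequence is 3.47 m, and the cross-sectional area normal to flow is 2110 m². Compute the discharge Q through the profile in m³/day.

0.255

Flow is perpendicular to layering, so the layers act in series and the equivalent K is the thickness-weighted harmonic mean.
Total thickness L = 3.24 + 7.03 + 1.25 = 11.52 m.
Σ(b_i/K_i) = 3.24/0.000113 + 7.03/4.12 + 1.25/84.2 = 28674 d.
K_eq = L / Σ(b_i/K_i) = 11.52 / 28674 = 0.0004018 m/day.
Q = K_eq · A · (Δh/L) = 0.0004018 × 2110 × (3.47/11.52) = 0.2553 m³/day.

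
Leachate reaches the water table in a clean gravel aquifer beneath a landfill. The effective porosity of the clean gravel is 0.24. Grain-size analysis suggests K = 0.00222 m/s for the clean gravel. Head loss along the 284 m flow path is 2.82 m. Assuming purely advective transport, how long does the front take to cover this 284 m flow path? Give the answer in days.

Convert K: 0.00222 m/s × 86400 = 191.8 m/day.
Hydraulic gradient i = Δh / L = 2.82 / 284 = 0.009930.
Darcy flux q = K · i = 191.8 × 0.009930 = 1.905 m/day.
Seepage velocity v = q / n_e = 1.905 / 0.24 = 7.936 m/day.
Travel time t = L / v = 284 / 7.936 = 35.79 days.

35.8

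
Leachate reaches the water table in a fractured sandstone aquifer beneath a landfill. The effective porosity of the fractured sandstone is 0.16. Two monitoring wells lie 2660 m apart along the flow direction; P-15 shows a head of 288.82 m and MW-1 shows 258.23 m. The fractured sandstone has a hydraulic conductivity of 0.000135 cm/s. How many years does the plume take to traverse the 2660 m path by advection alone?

869

Convert K: 0.000135 cm/s × 864 = 0.1166 m/day.
Hydraulic gradient i = (288.82 − 258.23) / 2660 = 30.59 / 2660 = 0.01150.
Darcy flux q = K · i = 0.1166 × 0.01150 = 0.001341 m/day.
Seepage velocity v = q / n_e = 0.001341 / 0.16 = 0.008384 m/day.
Travel time t = L / v = 2660 / 0.008384 = 3.173e+05 days = 868.7 years.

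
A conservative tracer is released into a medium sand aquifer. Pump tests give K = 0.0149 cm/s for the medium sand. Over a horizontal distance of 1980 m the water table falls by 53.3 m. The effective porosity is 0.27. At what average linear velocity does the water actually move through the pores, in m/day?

1.28

Convert K: 0.0149 cm/s × 864 = 12.87 m/day.
Hydraulic gradient i = Δh / L = 53.3 / 1980 = 0.02692.
Darcy flux q = K · i = 12.87 × 0.02692 = 0.3465 m/day.
Seepage velocity v = q / n_e = 0.3465 / 0.27 = 1.284 m/day.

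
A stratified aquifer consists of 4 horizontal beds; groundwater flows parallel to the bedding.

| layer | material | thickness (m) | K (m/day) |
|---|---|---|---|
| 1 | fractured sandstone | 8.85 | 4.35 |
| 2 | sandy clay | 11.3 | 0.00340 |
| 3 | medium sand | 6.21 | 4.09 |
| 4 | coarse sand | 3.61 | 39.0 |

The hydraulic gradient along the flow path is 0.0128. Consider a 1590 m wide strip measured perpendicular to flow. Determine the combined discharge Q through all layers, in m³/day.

Flow is parallel to layering, so each bed carries its own Darcy discharge and the transmissivities add.
Σ(K_i·b_i) = 4.35×8.85 + 0.00340×11.3 + 4.09×6.21 + 39.0×3.61 = 204.7 m²/day.
Hydraulic gradient i = 0.0128.
Q = Σ(K_i·b_i) · W · i = 204.7 × 1590 × 0.01280 = 4167 m³/day.

4170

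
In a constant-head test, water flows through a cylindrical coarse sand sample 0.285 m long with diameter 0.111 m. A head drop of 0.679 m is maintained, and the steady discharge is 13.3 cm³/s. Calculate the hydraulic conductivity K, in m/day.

Cross-sectional area A = π·(d/2)² = π × (0.111/2)² = 0.009677 m².
Convert discharge: 13.3 cm³/s = 1.330e-05 m³/s.
Darcy's law rearranged: K = Q·L / (A·Δh) = 1.330e-05 × 0.285 / (0.009677 × 0.679) = 0.0005769 m/s = 49.84 m/day.

49.8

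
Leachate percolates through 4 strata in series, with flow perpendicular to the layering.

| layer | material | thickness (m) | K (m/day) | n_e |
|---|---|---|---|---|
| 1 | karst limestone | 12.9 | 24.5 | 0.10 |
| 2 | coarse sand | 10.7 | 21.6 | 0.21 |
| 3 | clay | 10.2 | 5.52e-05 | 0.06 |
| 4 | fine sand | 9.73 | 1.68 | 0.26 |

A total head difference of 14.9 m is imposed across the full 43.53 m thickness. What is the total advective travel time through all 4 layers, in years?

With flow normal to the layers, continuity requires the same specific discharge q through every layer.
Σ(b_i/K_i) = 12.9/24.5 + 10.7/21.6 + 10.2/5.52e-05 + 9.73/1.68 = 1.848e+05 d.
q = Δh / Σ(b_i/K_i) = 14.9 / 1.848e+05 = 8.063e-05 m/day.
In each layer the seepage velocity is v_i = q/n_i, so the layer transit time is t_i = b_i·n_i / q:
  layer 1 (karst limestone): t_1 = 12.9 × 0.10 / 8.063e-05 = 15999 d
  layer 2 (coarse sand): t_2 = 10.7 × 0.21 / 8.063e-05 = 27867 d
  layer 3 (clay): t_3 = 10.2 × 0.06 / 8.063e-05 = 7590 d
  layer 4 (fine sand): t_4 = 9.73 × 0.26 / 8.063e-05 = 31375 d
Total t = Σ t_i = 82830 days = 226.8 years.

227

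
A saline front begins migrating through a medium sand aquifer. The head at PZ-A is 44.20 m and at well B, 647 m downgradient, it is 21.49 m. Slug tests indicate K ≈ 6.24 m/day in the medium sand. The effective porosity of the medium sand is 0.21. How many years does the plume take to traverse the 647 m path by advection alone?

Hydraulic gradient i = (44.20 − 21.49) / 647 = 22.71 / 647 = 0.03510.
Darcy flux q = K · i = 6.240 × 0.03510 = 0.2190 m/day.
Seepage velocity v = q / n_e = 0.2190 / 0.21 = 1.043 m/day.
Travel time t = L / v = 647 / 1.043 = 620.3 days = 1.698 years.

1.70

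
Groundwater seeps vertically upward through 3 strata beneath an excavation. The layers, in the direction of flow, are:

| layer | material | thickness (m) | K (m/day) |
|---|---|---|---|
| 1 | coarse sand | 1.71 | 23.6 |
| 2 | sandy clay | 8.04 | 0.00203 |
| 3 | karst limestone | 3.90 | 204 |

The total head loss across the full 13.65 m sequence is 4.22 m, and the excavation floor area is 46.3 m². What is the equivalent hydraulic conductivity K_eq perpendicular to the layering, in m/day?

0.00345

Flow is perpendicular to layering, so the layers act in series and the equivalent K is the thickness-weighted harmonic mean.
Total thickness L = 1.71 + 8.04 + 3.90 = 13.65 m.
Σ(b_i/K_i) = 1.71/23.6 + 8.04/0.00203 + 3.90/204 = 3961 d.
K_eq = L / Σ(b_i/K_i) = 13.65 / 3961 = 0.003446 m/day.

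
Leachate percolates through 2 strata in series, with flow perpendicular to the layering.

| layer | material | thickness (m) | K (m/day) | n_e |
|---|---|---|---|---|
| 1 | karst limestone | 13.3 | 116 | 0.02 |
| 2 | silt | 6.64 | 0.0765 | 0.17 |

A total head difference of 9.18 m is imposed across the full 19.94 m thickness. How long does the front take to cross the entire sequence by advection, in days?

13.2

With flow normal to the layers, continuity requires the same specific discharge q through every layer.
Σ(b_i/K_i) = 13.3/116 + 6.64/0.0765 = 86.91 d.
q = Δh / Σ(b_i/K_i) = 9.18 / 86.91 = 0.1056 m/day.
In each layer the seepage velocity is v_i = q/n_i, so the layer transit time is t_i = b_i·n_i / q:
  layer 1 (karst limestone): t_1 = 13.3 × 0.02 / 0.1056 = 2.518 d
  layer 2 (silt): t_2 = 6.64 × 0.17 / 0.1056 = 10.69 d
Total t = Σ t_i = 13.21 days.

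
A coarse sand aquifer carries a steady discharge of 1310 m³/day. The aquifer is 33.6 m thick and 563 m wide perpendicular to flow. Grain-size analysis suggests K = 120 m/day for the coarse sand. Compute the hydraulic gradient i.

0.000577

Cross-sectional area A = 563 × 33.6 = 18917 m².
From Q = K·A·i, i = Q / (K·A) = 1310 / (120.0 × 18917) = 0.0005771.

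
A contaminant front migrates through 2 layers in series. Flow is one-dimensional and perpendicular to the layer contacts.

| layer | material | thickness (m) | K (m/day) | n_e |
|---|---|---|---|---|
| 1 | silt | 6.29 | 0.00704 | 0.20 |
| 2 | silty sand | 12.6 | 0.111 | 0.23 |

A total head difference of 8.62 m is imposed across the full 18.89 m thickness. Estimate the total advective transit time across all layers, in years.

1.33

With flow normal to the layers, continuity requires the same specific discharge q through every layer.
Σ(b_i/K_i) = 6.29/0.00704 + 12.6/0.111 = 1007 d.
q = Δh / Σ(b_i/K_i) = 8.62 / 1007 = 0.008560 m/day.
In each layer the seepage velocity is v_i = q/n_i, so the layer transit time is t_i = b_i·n_i / q:
  layer 1 (silt): t_1 = 6.29 × 0.20 / 0.008560 = 147.0 d
  layer 2 (silty sand): t_2 = 12.6 × 0.23 / 0.008560 = 338.5 d
Total t = Σ t_i = 485.5 days = 1.329 years.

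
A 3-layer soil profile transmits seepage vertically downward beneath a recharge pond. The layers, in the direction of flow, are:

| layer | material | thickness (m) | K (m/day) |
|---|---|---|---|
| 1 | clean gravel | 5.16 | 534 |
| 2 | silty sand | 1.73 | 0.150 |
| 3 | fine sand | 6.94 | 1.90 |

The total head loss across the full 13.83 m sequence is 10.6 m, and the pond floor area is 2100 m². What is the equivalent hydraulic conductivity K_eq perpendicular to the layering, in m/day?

0.910

Flow is perpendicular to layering, so the layers act in series and the equivalent K is the thickness-weighted harmonic mean.
Total thickness L = 5.16 + 1.73 + 6.94 = 13.83 m.
Σ(b_i/K_i) = 5.16/534 + 1.73/0.150 + 6.94/1.90 = 15.20 d.
K_eq = L / Σ(b_i/K_i) = 13.83 / 15.20 = 0.9101 m/day.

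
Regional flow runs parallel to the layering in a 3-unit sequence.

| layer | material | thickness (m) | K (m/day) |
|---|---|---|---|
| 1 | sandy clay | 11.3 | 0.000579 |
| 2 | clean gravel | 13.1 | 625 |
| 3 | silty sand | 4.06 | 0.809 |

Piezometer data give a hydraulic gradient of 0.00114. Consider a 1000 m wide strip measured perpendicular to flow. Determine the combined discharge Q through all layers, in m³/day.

9340

Flow is parallel to layering, so each bed carries its own Darcy discharge and the transmissivities add.
Σ(K_i·b_i) = 0.000579×11.3 + 625×13.1 + 0.809×4.06 = 8191 m²/day.
Hydraulic gradient i = 0.00114.
Q = Σ(K_i·b_i) · W · i = 8191 × 1000 × 0.001140 = 9338 m³/day.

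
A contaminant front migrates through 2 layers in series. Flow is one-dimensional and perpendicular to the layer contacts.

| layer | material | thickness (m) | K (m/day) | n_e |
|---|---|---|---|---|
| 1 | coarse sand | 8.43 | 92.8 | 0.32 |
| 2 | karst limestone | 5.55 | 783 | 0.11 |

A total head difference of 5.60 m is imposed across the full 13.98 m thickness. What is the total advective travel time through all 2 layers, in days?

With flow normal to the layers, continuity requires the same specific discharge q through every layer.
Σ(b_i/K_i) = 8.43/92.8 + 5.55/783 = 0.09793 d.
q = Δh / Σ(b_i/K_i) = 5.60 / 0.09793 = 57.18 m/day.
In each layer the seepage velocity is v_i = q/n_i, so the layer transit time is t_i = b_i·n_i / q:
  layer 1 (coarse sand): t_1 = 8.43 × 0.32 / 57.18 = 0.04717 d
  layer 2 (karst limestone): t_2 = 5.55 × 0.11 / 57.18 = 0.01068 d
Total t = Σ t_i = 0.05785 days.

0.0578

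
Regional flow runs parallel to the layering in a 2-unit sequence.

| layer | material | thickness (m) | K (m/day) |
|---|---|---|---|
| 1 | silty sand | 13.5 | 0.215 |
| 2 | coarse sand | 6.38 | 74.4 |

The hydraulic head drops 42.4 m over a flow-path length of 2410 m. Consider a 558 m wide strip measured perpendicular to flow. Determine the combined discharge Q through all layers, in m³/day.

Flow is parallel to layering, so each bed carries its own Darcy discharge and the transmissivities add.
Σ(K_i·b_i) = 0.215×13.5 + 74.4×6.38 = 477.6 m²/day.
Hydraulic gradient i = Δh / L = 42.4 / 2410 = 0.01759.
Q = Σ(K_i·b_i) · W · i = 477.6 × 558 × 0.01759 = 4688 m³/day.

4690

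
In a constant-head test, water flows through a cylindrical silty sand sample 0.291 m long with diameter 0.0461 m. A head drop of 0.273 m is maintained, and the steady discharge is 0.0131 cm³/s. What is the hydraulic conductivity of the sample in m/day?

Cross-sectional area A = π·(d/2)² = π × (0.0461/2)² = 0.001669 m².
Convert discharge: 0.0131 cm³/s = 1.310e-08 m³/s.
Darcy's law rearranged: K = Q·L / (A·Δh) = 1.310e-08 × 0.291 / (0.001669 × 0.273) = 8.366e-06 m/s = 0.7228 m/day.

0.723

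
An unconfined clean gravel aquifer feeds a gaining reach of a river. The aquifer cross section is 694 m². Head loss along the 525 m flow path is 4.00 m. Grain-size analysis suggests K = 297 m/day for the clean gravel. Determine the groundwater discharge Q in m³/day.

Hydraulic gradient i = Δh / L = 4.00 / 525 = 0.007619.
Darcy's law: Q = K · A · i = 297.0 × 694.0 × 0.007619 = 1570 m³/day.

1570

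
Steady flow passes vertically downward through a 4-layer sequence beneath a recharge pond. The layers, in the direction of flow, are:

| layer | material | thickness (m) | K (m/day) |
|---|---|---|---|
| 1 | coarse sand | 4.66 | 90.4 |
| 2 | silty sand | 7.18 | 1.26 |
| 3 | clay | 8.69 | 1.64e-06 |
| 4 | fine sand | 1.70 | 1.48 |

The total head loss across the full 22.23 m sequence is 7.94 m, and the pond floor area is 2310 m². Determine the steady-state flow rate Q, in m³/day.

Flow is perpendicular to layering, so the layers act in series and the equivalent K is the thickness-weighted harmonic mean.
Total thickness L = 4.66 + 7.18 + 8.69 + 1.70 = 22.23 m.
Σ(b_i/K_i) = 4.66/90.4 + 7.18/1.26 + 8.69/1.64e-06 + 1.70/1.48 = 5.299e+06 d.
K_eq = L / Σ(b_i/K_i) = 22.23 / 5.299e+06 = 4.195e-06 m/day.
Q = K_eq · A · (Δh/L) = 4.195e-06 × 2310 × (7.94/22.23) = 0.003461 m³/day.

0.00346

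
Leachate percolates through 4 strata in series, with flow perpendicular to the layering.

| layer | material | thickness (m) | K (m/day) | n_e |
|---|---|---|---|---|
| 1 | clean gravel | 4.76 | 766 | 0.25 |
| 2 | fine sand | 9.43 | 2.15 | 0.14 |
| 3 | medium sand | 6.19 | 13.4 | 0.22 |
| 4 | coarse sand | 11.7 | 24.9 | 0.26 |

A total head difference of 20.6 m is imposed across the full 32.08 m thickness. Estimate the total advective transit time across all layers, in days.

1.79

With flow normal to the layers, continuity requires the same specific discharge q through every layer.
Σ(b_i/K_i) = 4.76/766 + 9.43/2.15 + 6.19/13.4 + 11.7/24.9 = 5.324 d.
q = Δh / Σ(b_i/K_i) = 20.6 / 5.324 = 3.869 m/day.
In each layer the seepage velocity is v_i = q/n_i, so the layer transit time is t_i = b_i·n_i / q:
  layer 1 (clean gravel): t_1 = 4.76 × 0.25 / 3.869 = 0.3076 d
  layer 2 (fine sand): t_2 = 9.43 × 0.14 / 3.869 = 0.3412 d
  layer 3 (medium sand): t_3 = 6.19 × 0.22 / 3.869 = 0.3520 d
  layer 4 (coarse sand): t_4 = 11.7 × 0.26 / 3.869 = 0.7862 d
Total t = Σ t_i = 1.787 days.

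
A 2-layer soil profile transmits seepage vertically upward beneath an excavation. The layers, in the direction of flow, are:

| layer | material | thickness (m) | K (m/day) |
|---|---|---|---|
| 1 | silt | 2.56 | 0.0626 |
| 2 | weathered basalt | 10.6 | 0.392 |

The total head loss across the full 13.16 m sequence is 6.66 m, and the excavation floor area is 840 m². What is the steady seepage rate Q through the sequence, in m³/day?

82.3

Flow is perpendicular to layering, so the layers act in series and the equivalent K is the thickness-weighted harmonic mean.
Total thickness L = 2.56 + 10.6 = 13.16 m.
Σ(b_i/K_i) = 2.56/0.0626 + 10.6/0.392 = 67.94 d.
K_eq = L / Σ(b_i/K_i) = 13.16 / 67.94 = 0.1937 m/day.
Q = K_eq · A · (Δh/L) = 0.1937 × 840 × (6.66/13.16) = 82.35 m³/day.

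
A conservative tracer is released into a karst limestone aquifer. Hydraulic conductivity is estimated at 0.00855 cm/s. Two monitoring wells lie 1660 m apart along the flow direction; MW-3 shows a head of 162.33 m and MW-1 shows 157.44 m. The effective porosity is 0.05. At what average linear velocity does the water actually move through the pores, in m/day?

0.435

Convert K: 0.00855 cm/s × 864 = 7.387 m/day.
Hydraulic gradient i = (162.33 − 157.44) / 1660 = 4.89 / 1660 = 0.002946.
Darcy flux q = K · i = 7.387 × 0.002946 = 0.02176 m/day.
Seepage velocity v = q / n_e = 0.02176 / 0.05 = 0.4352 m/day.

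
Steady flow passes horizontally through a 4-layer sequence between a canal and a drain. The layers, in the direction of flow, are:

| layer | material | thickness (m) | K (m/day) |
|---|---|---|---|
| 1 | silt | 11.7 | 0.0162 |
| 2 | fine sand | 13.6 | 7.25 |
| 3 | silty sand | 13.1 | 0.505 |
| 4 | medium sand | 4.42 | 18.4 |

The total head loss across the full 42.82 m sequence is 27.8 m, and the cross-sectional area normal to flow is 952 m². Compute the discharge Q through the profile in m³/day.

Flow is perpendicular to layering, so the layers act in series and the equivalent K is the thickness-weighted harmonic mean.
Total thickness L = 11.7 + 13.6 + 13.1 + 4.42 = 42.82 m.
Σ(b_i/K_i) = 11.7/0.0162 + 13.6/7.25 + 13.1/0.505 + 4.42/18.4 = 750.3 d.
K_eq = L / Σ(b_i/K_i) = 42.82 / 750.3 = 0.05707 m/day.
Q = K_eq · A · (Δh/L) = 0.05707 × 952 × (27.8/42.82) = 35.27 m³/day.

35.3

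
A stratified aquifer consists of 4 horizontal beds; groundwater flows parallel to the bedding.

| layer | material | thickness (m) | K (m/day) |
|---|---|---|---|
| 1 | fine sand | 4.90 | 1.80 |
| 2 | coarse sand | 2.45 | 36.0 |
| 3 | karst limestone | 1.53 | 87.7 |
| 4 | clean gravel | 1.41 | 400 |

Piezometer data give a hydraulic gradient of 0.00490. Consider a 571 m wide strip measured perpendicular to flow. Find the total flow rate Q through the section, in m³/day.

Flow is parallel to layering, so each bed carries its own Darcy discharge and the transmissivities add.
Σ(K_i·b_i) = 1.80×4.90 + 36.0×2.45 + 87.7×1.53 + 400×1.41 = 795.2 m²/day.
Hydraulic gradient i = 0.00490.
Q = Σ(K_i·b_i) · W · i = 795.2 × 571 × 0.004900 = 2225 m³/day.

2220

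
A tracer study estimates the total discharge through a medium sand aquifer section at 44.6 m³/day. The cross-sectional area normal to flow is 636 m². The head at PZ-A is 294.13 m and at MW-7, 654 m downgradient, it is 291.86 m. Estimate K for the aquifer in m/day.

20.2

Hydraulic gradient i = (294.13 − 291.86) / 654 = 2.27 / 654 = 0.003471.
From Q = K·A·i, K = Q / (A·i) = 44.6 / (636.0 × 0.003471) = 20.20 m/day.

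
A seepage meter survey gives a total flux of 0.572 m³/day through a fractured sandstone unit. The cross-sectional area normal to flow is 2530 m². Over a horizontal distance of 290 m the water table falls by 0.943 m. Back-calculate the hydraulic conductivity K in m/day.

Hydraulic gradient i = Δh / L = 0.943 / 290 = 0.003252.
From Q = K·A·i, K = Q / (A·i) = 0.572 / (2530 × 0.003252) = 0.06953 m/day.

0.0695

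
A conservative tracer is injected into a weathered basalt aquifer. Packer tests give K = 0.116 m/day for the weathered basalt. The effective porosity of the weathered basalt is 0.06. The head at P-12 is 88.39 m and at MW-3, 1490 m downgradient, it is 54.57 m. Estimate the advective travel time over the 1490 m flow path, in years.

Hydraulic gradient i = (88.39 − 54.57) / 1490 = 33.82 / 1490 = 0.02270.
Darcy flux q = K · i = 0.1160 × 0.02270 = 0.002633 m/day.
Seepage velocity v = q / n_e = 0.002633 / 0.06 = 0.04388 m/day.
Travel time t = L / v = 1490 / 0.04388 = 33954 days = 92.96 years.

93.0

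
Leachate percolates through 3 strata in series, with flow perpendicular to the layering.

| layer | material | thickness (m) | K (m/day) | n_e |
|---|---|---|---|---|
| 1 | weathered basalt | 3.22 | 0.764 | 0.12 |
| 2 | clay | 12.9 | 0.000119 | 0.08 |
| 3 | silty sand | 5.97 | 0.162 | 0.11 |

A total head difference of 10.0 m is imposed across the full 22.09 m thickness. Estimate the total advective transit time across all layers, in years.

61.6

With flow normal to the layers, continuity requires the same specific discharge q through every layer.
Σ(b_i/K_i) = 3.22/0.764 + 12.9/0.000119 + 5.97/0.162 = 1.084e+05 d.
q = Δh / Σ(b_i/K_i) = 10.0 / 1.084e+05 = 9.221e-05 m/day.
In each layer the seepage velocity is v_i = q/n_i, so the layer transit time is t_i = b_i·n_i / q:
  layer 1 (weathered basalt): t_1 = 3.22 × 0.12 / 9.221e-05 = 4190 d
  layer 2 (clay): t_2 = 12.9 × 0.08 / 9.221e-05 = 11191 d
  layer 3 (silty sand): t_3 = 5.97 × 0.11 / 9.221e-05 = 7122 d
Total t = Σ t_i = 22503 days = 61.61 years.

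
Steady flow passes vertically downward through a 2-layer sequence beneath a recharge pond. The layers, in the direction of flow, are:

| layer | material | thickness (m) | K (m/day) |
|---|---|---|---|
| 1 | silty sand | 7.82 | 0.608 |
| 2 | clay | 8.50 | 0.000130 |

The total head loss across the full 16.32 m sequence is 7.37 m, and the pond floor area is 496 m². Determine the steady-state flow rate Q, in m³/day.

0.0559

Flow is perpendicular to layering, so the layers act in series and the equivalent K is the thickness-weighted harmonic mean.
Total thickness L = 7.82 + 8.50 = 16.32 m.
Σ(b_i/K_i) = 7.82/0.608 + 8.50/0.000130 = 65397 d.
K_eq = L / Σ(b_i/K_i) = 16.32 / 65397 = 0.0002496 m/day.
Q = K_eq · A · (Δh/L) = 0.0002496 × 496 × (7.37/16.32) = 0.05590 m³/day.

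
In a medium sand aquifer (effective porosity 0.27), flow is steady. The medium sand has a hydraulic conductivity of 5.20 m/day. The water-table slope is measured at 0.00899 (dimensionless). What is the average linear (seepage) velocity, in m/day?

Hydraulic gradient i = 0.00899.
Darcy flux q = K · i = 5.200 × 0.008990 = 0.04675 m/day.
Seepage velocity v = q / n_e = 0.04675 / 0.27 = 0.1731 m/day.

0.173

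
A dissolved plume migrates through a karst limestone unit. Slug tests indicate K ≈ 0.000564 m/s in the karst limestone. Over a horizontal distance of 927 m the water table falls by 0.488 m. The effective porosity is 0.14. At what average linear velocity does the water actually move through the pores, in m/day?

0.183

Convert K: 0.000564 m/s × 86400 = 48.73 m/day.
Hydraulic gradient i = Δh / L = 0.488 / 927 = 0.0005264.
Darcy flux q = K · i = 48.73 × 0.0005264 = 0.02565 m/day.
Seepage velocity v = q / n_e = 0.02565 / 0.14 = 0.1832 m/day.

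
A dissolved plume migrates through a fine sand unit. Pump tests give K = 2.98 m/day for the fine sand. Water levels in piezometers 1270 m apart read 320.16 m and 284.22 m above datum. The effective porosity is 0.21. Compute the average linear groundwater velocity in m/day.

0.402

Hydraulic gradient i = (320.16 − 284.22) / 1270 = 35.94 / 1270 = 0.02830.
Darcy flux q = K · i = 2.980 × 0.02830 = 0.08433 m/day.
Seepage velocity v = q / n_e = 0.08433 / 0.21 = 0.4016 m/day.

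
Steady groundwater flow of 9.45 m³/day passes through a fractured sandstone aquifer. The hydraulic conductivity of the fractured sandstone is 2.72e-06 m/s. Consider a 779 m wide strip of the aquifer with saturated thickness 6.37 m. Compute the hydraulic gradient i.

0.00810

Convert K: 2.72e-06 m/s × 86400 = 0.2350 m/day.
Cross-sectional area A = 779 × 6.37 = 4962 m².
From Q = K·A·i, i = Q / (K·A) = 9.45 / (0.2350 × 4962) = 0.008103.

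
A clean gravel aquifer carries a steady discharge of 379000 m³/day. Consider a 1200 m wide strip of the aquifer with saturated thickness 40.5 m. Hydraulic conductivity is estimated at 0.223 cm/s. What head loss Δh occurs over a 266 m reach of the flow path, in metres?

Convert K: 0.223 cm/s × 864 = 192.7 m/day.
Cross-sectional area A = 1200 × 40.5 = 48600 m².
From Q = K·A·i, i = Q / (K·A) = 379000 / (192.7 × 48600) = 0.04047.
Head loss Δh = i · L = 0.04047 × 266 = 10.77 m.

10.8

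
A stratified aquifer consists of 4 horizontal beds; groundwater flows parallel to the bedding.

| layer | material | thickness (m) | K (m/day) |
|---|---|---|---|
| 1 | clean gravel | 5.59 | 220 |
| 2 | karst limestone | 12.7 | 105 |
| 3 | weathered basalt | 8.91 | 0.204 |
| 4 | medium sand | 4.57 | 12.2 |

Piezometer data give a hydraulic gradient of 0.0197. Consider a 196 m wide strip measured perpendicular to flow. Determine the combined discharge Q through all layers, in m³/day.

10100

Flow is parallel to layering, so each bed carries its own Darcy discharge and the transmissivities add.
Σ(K_i·b_i) = 220×5.59 + 105×12.7 + 0.204×8.91 + 12.2×4.57 = 2621 m²/day.
Hydraulic gradient i = 0.0197.
Q = Σ(K_i·b_i) · W · i = 2621 × 196 × 0.01970 = 10120 m³/day.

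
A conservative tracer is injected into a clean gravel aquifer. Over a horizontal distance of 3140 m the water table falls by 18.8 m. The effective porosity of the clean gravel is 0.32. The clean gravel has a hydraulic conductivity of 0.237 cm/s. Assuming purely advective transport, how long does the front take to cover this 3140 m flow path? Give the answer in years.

Convert K: 0.237 cm/s × 864 = 204.8 m/day.
Hydraulic gradient i = Δh / L = 18.8 / 3140 = 0.005987.
Darcy flux q = K · i = 204.8 × 0.005987 = 1.226 m/day.
Seepage velocity v = q / n_e = 1.226 / 0.32 = 3.831 m/day.
Travel time t = L / v = 3140 / 3.831 = 819.6 days = 2.244 years.

2.24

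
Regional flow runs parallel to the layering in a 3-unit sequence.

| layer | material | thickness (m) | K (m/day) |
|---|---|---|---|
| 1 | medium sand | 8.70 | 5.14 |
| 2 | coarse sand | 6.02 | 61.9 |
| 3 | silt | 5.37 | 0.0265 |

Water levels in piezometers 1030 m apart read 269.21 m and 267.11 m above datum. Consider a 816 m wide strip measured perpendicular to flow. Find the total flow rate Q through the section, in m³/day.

Flow is parallel to layering, so each bed carries its own Darcy discharge and the transmissivities add.
Σ(K_i·b_i) = 5.14×8.70 + 61.9×6.02 + 0.0265×5.37 = 417.5 m²/day.
Hydraulic gradient i = (269.21 − 267.11) / 1030 = 2.1 / 1030 = 0.002039.
Q = Σ(K_i·b_i) · W · i = 417.5 × 816 × 0.002039 = 694.6 m³/day.

695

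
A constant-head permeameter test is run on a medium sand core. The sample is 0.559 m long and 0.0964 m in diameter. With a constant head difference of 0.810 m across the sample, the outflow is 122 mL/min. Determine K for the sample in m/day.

Cross-sectional area A = π·(d/2)² = π × (0.0964/2)² = 0.007299 m².
Convert discharge: 122 mL/min = 2.033e-06 m³/s.
Darcy's law rearranged: K = Q·L / (A·Δh) = 2.033e-06 × 0.559 / (0.007299 × 0.810) = 0.0001923 m/s = 16.61 m/day.

16.6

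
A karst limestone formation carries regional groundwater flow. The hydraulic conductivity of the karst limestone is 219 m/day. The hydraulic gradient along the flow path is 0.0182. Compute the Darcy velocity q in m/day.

Hydraulic gradient i = 0.0182.
Specific discharge q = K · i = 219.0 × 0.01820 = 3.986 m/day.

3.99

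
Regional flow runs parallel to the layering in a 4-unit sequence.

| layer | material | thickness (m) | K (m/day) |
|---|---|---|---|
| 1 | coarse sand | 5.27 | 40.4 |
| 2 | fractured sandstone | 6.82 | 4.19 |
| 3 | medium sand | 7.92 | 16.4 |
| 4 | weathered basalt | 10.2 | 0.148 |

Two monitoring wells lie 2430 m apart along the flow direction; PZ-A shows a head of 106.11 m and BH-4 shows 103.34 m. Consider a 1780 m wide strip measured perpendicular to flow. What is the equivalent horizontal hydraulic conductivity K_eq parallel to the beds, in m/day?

12.3

Flow is parallel to layering, so each bed carries its own Darcy discharge and the transmissivities add.
Σ(K_i·b_i) = 40.4×5.27 + 4.19×6.82 + 16.4×7.92 + 0.148×10.2 = 372.9 m²/day.
Total thickness b = 30.21 m, so K_eq = Σ(K_i·b_i)/b = 12.34 m/day.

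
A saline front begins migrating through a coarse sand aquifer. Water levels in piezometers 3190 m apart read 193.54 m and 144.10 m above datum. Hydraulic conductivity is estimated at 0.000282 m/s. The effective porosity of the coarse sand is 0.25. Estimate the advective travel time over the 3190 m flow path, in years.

Convert K: 0.000282 m/s × 86400 = 24.36 m/day.
Hydraulic gradient i = (193.54 − 144.10) / 3190 = 49.44 / 3190 = 0.01550.
Darcy flux q = K · i = 24.36 × 0.01550 = 0.3776 m/day.
Seepage velocity v = q / n_e = 0.3776 / 0.25 = 1.510 m/day.
Travel time t = L / v = 3190 / 1.510 = 2112 days = 5.782 years.

5.78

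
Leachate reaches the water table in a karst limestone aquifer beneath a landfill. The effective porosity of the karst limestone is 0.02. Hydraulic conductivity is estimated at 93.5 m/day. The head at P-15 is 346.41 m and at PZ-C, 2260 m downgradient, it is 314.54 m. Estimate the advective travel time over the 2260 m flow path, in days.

34.3

Hydraulic gradient i = (346.41 − 314.54) / 2260 = 31.87 / 2260 = 0.01410.
Darcy flux q = K · i = 93.50 × 0.01410 = 1.319 m/day.
Seepage velocity v = q / n_e = 1.319 / 0.02 = 65.93 m/day.
Travel time t = L / v = 2260 / 65.93 = 34.28 days.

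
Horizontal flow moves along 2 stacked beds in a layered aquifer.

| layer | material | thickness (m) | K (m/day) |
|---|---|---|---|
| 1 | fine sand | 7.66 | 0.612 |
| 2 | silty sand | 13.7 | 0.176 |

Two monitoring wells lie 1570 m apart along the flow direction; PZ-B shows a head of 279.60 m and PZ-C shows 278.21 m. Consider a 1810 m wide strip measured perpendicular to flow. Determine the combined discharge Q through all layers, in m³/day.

Flow is parallel to layering, so each bed carries its own Darcy discharge and the transmissivities add.
Σ(K_i·b_i) = 0.612×7.66 + 0.176×13.7 = 7.099 m²/day.
Hydraulic gradient i = (279.60 − 278.21) / 1570 = 1.39 / 1570 = 0.0008854.
Q = Σ(K_i·b_i) · W · i = 7.099 × 1810 × 0.0008854 = 11.38 m³/day.

11.4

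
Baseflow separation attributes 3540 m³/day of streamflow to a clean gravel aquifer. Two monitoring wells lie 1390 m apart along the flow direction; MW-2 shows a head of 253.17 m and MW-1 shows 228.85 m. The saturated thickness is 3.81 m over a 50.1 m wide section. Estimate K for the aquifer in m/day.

Cross-sectional area A = 50.1 × 3.81 = 190.9 m².
Hydraulic gradient i = (253.17 − 228.85) / 1390 = 24.32 / 1390 = 0.01750.
From Q = K·A·i, K = Q / (A·i) = 3540 / (190.9 × 0.01750) = 1060 m/day.

1060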